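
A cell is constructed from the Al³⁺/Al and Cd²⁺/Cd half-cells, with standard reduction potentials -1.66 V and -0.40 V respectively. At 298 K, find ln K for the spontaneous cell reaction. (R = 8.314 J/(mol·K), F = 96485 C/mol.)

ln K = 294.4

E°_cell = -0.40 − (-1.66) = 1.26 V, with n = 6 electrons transferred.
At equilibrium E = 0, so the Nernst equation gives ln K = nFE°/RT = (6)(96485)(1.26)/((8.314)(298)) = 294.41.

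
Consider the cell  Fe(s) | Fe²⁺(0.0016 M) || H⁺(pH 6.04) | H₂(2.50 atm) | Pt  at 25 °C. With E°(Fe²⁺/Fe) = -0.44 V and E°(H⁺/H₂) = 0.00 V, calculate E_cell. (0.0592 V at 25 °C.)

0.15 V

The hydrogen couple is the cathode, so E°_cell = 0.44 V; n = 2.
[H⁺] = 10^(−6.04) = 9.1 × 10^-7 M, and Q = [Fe²⁺]·P(H₂) / [H⁺]^2 = 4.81 × 10^9.
E = E° − (0.0592/2) log Q = 0.44 − (0.0592/2)(9.682) = 0.153 V.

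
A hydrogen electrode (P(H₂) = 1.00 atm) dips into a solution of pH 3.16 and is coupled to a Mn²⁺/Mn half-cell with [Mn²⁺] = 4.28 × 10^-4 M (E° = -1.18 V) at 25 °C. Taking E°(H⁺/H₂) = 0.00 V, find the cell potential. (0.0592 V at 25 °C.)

1.09 V

The hydrogen couple is the cathode, so E°_cell = 1.18 V; n = 2.
[H⁺] = 10^(−3.16) = 6.9 × 10^-4 M, and Q = [Mn²⁺]·P(H₂) / [H⁺]^2 = 894.
E = E° − (0.0592/2) log Q = 1.18 − (0.0592/2)(2.951) = 1.093 V.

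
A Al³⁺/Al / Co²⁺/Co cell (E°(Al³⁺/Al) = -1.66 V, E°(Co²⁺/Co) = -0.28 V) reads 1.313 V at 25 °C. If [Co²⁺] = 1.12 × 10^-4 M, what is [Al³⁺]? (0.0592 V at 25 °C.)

From the Nernst equation, log Q = n(E° − E)/0.0592 = 6(1.38 − 1.313)/0.0592 = 6.791, so Q = 6.17 × 10^6.
With Q = [Al³⁺]^2/[Co²⁺]^3 and the known concentrations, [Al³⁺]^2 in the numerator gives [Al³⁺] = 0.0029 M.

0.0029 M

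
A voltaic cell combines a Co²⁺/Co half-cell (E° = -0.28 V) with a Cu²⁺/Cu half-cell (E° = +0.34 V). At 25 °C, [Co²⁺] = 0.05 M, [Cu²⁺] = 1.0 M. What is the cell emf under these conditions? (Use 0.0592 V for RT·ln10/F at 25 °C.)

The Cu²⁺/Cu couple has the higher reduction potential and acts as the cathode, so E°_cell = +0.34 − (-0.28) = 0.62 V.
Balancing electrons gives n = 2; the reaction quotient is Q = [Co²⁺]/[Cu²⁺] = 0.0500.
At 25 °C, E = E° − (0.0592/n) log Q = 0.62 − (0.0592/2)(-1.301) = 0.620 + 0.039 = 0.659 V.

0.659 V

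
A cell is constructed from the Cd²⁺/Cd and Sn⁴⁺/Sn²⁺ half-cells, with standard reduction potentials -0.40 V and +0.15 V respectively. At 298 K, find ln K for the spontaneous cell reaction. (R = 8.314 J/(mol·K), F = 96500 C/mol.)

E°_cell = +0.15 − (-0.40) = 0.55 V, with n = 2 electrons transferred.
At equilibrium E = 0, so the Nernst equation gives ln K = nFE°/RT = (2)(96500)(0.55)/((8.314)(298)) = 42.84.

ln K = 42.8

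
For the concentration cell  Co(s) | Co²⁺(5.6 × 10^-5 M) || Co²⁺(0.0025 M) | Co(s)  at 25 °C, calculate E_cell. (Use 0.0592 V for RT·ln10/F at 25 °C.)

Both half-cells are Co²⁺/Co, so E°_cell = 0. The concentrated side is the cathode; the cell reaction moves Co²⁺ from high to low concentration with n = 2.
Q = [Co²⁺]_dilute/[Co²⁺]_conc = 5.6 × 10^-5/0.0025 = 0.0224.
E = 0 − (0.0592/2) log Q = −(0.0592/2)(-1.650) = 0.0488 V.

0.049 V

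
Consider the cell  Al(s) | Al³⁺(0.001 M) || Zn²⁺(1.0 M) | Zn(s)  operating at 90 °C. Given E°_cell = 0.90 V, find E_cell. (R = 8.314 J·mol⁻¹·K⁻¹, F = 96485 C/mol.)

Balancing electrons gives n = 6; the reaction quotient is Q = [Al³⁺]^2/[Zn²⁺]^3 = 1 × 10^-6.
E = E° − (RT/nF) ln Q = 0.90 − (8.314×363)/(6×96485) × (-13.816) = 0.900 + 0.072 = 0.972 V.

0.972 V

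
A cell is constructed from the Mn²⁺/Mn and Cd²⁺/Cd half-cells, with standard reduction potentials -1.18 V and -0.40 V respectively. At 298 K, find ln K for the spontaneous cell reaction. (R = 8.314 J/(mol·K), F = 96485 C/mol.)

E°_cell = -0.40 − (-1.18) = 0.78 V, with n = 2 electrons transferred.
At equilibrium E = 0, so the Nernst equation gives ln K = nFE°/RT = (2)(96485)(0.78)/((8.314)(298)) = 60.75.

ln K = 60.8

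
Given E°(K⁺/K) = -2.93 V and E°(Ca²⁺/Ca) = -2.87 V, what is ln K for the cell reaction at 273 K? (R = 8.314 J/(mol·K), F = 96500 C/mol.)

ln K = 5.1

E°_cell = -2.87 − (-2.93) = 0.06 V, with n = 2 electrons transferred.
At equilibrium E = 0, so the Nernst equation gives ln K = nFE°/RT = (2)(96500)(0.06)/((8.314)(273)) = 5.10.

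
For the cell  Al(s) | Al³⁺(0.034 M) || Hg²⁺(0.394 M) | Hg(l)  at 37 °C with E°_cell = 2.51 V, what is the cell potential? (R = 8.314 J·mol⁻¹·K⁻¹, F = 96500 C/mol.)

Balancing electrons gives n = 6; the reaction quotient is Q = [Al³⁺]^2/[Hg²⁺]^3 = 0.0189.
E = E° − (RT/nF) ln Q = 2.51 − (8.314×310)/(6×96500) × (-3.969) = 2.510 + 0.018 = 2.528 V.

2.53 V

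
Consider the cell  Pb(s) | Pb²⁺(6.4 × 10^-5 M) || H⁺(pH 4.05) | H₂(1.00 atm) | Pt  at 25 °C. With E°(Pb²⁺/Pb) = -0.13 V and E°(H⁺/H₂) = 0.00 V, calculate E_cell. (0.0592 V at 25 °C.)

The hydrogen couple is the cathode, so E°_cell = 0.13 V; n = 2.
[H⁺] = 10^(−4.05) = 8.9 × 10^-5 M, and Q = [Pb²⁺]·P(H₂) / [H⁺]^2 = 8060.
E = E° − (0.0592/2) log Q = 0.13 − (0.0592/2)(3.906) = 0.014 V.

0.014 V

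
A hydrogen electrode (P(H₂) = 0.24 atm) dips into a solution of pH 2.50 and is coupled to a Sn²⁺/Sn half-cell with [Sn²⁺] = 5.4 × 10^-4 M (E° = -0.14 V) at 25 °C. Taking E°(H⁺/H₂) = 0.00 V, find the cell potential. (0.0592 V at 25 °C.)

0.11 V

The hydrogen couple is the cathode, so E°_cell = 0.14 V; n = 2.
[H⁺] = 10^(−2.50) = 0.0032 M, and Q = [Sn²⁺]·P(H₂) / [H⁺]^2 = 13.0.
E = E° − (0.0592/2) log Q = 0.14 − (0.0592/2)(1.113) = 0.107 V.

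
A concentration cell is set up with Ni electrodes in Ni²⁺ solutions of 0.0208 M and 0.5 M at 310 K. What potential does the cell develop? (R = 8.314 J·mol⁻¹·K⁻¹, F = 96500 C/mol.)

Both half-cells are Ni²⁺/Ni, so E°_cell = 0. The concentrated side is the cathode; the cell reaction moves Ni²⁺ from high to low concentration with n = 2.
Q = [Ni²⁺]_dilute/[Ni²⁺]_conc = 0.0208/0.5 = 0.0416.
E = 0 − (RT/nF) ln Q = −((8.314×310)/(2×96500))(-3.180) = 0.0425 V.

0.042 V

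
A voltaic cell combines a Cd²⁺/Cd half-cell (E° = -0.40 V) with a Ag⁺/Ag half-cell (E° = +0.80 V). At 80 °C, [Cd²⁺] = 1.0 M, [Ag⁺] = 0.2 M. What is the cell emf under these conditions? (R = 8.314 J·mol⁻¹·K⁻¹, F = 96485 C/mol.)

1.15 V

The Ag⁺/Ag couple has the higher reduction potential and acts as the cathode, so E°_cell = +0.80 − (-0.40) = 1.20 V.
Balancing electrons gives n = 2; the reaction quotient is Q = [Cd²⁺]/[Ag⁺]^2 = 25.0.
E = E° − (RT/nF) ln Q = 1.20 − (8.314×353)/(2×96485) × (3.219) = 1.200 − 0.049 = 1.151 V.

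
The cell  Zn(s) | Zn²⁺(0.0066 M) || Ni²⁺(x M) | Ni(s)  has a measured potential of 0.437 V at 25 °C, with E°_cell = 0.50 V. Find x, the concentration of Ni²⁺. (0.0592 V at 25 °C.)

4.9 × 10^-5 M

From the Nernst equation, log Q = n(E° − E)/0.0592 = 2(0.50 − 0.437)/0.0592 = 2.128, so Q = 134.
With Q = [Zn²⁺]/[Ni²⁺] and the known concentrations, [Ni²⁺] in the denominator gives [Ni²⁺] = 4.9 × 10^-5 M.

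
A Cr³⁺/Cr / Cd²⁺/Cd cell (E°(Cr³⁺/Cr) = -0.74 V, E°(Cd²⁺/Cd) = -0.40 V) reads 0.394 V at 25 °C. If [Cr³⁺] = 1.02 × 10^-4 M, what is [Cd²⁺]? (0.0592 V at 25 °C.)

0.15 M

From the Nernst equation, log Q = n(E° − E)/0.0592 = 6(0.34 − 0.394)/0.0592 = -5.473, so Q = 3.37 × 10^-6.
With Q = [Cr³⁺]^2/[Cd²⁺]^3 and the known concentrations, [Cd²⁺]^3 in the denominator gives [Cd²⁺] = 0.15 M.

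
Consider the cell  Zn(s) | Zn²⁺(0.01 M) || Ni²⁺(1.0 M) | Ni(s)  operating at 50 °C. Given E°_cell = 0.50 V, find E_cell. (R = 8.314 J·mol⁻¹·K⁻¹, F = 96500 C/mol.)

Balancing electrons gives n = 2; the reaction quotient is Q = [Zn²⁺]/[Ni²⁺] = 0.0100.
E = E° − (RT/nF) ln Q = 0.50 − (8.314×323)/(2×96500) × (-4.605) = 0.500 + 0.064 = 0.564 V.

0.564 V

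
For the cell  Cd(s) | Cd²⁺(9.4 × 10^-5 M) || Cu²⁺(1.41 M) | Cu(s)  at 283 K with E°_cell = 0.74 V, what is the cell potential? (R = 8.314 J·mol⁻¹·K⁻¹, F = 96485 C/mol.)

Balancing electrons gives n = 2; the reaction quotient is Q = [Cd²⁺]/[Cu²⁺] = 6.67 × 10^-5.
E = E° − (RT/nF) ln Q = 0.74 − (8.314×283)/(2×96485) × (-9.616) = 0.740 + 0.117 = 0.857 V.

0.857 V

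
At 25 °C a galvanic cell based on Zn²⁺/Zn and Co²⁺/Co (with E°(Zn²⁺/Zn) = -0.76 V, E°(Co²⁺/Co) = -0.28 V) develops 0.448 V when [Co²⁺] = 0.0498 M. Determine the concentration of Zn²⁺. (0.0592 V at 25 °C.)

From the Nernst equation, log Q = n(E° − E)/0.0592 = 2(0.48 − 0.448)/0.0592 = 1.081, so Q = 12.1.
With Q = [Zn²⁺]/[Co²⁺] and the known concentrations, [Zn²⁺] in the numerator gives [Zn²⁺] = 0.6 M.

0.6 M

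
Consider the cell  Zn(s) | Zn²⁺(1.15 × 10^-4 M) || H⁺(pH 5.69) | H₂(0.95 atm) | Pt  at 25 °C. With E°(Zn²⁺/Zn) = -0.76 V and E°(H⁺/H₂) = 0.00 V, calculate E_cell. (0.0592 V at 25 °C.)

0.54 V

The hydrogen couple is the cathode, so E°_cell = 0.76 V; n = 2.
[H⁺] = 10^(−5.69) = 2 × 10^-6 M, and Q = [Zn²⁺]·P(H₂) / [H⁺]^2 = 2.62 × 10^7.
E = E° − (0.0592/2) log Q = 0.76 − (0.0592/2)(7.418) = 0.540 V.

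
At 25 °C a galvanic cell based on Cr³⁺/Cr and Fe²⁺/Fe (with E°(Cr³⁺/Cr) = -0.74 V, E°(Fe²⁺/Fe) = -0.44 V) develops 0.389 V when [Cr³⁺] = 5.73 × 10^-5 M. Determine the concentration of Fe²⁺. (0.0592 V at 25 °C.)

1.5 M

From the Nernst equation, log Q = n(E° − E)/0.0592 = 6(0.30 − 0.389)/0.0592 = -9.020, so Q = 9.54 × 10^-10.
With Q = [Cr³⁺]^2/[Fe²⁺]^3 and the known concentrations, [Fe²⁺]^3 in the denominator gives [Fe²⁺] = 1.5 M.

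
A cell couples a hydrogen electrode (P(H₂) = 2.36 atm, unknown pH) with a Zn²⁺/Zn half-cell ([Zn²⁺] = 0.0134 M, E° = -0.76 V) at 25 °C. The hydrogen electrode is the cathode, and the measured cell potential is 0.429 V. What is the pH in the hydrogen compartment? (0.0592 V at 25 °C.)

E°_cell = 0.76 V and n = 2.
log Q = n(E° − E)/0.0592 = 2×(0.76 − 0.429)/0.0592 = 11.182.
With Q = [Zn²⁺]·P(H₂) / [H⁺]^2, solving for [H⁺] gives log[H⁺] = -6.341, so pH = 6.34.

pH = 6.34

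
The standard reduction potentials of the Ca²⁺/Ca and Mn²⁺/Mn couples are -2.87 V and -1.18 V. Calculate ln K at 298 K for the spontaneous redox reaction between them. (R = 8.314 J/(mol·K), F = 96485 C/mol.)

E°_cell = -1.18 − (-2.87) = 1.69 V, with n = 2 electrons transferred.
At equilibrium E = 0, so the Nernst equation gives ln K = nFE°/RT = (2)(96485)(1.69)/((8.314)(298)) = 131.63.

ln K = 131.6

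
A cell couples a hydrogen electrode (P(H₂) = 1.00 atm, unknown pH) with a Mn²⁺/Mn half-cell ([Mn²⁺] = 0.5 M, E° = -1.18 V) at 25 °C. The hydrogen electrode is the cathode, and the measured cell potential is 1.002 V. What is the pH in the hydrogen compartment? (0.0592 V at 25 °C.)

E°_cell = 1.18 V and n = 2.
log Q = n(E° − E)/0.0592 = 2×(1.18 − 1.002)/0.0592 = 6.014.
With Q = [Mn²⁺]·P(H₂) / [H⁺]^2, solving for [H⁺] gives log[H⁺] = -3.157, so pH = 3.16.

pH = 3.16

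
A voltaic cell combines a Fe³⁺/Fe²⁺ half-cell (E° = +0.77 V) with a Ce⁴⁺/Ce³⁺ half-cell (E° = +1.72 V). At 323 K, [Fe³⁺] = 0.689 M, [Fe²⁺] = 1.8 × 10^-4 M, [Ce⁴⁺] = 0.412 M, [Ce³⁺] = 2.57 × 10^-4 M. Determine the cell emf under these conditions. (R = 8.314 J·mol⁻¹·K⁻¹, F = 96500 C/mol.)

0.926 V

The Ce⁴⁺/Ce³⁺ couple has the higher reduction potential and acts as the cathode, so E°_cell = +1.72 − (+0.77) = 0.95 V.
Balancing electrons gives n = 1; the reaction quotient is Q = [Fe³⁺]·[Ce³⁺]/([Fe²⁺]·[Ce⁴⁺]) = 2.39.
E = E° − (RT/nF) ln Q = 0.95 − (8.314×323)/(1×96500) × (0.870) = 0.950 − 0.024 = 0.926 V.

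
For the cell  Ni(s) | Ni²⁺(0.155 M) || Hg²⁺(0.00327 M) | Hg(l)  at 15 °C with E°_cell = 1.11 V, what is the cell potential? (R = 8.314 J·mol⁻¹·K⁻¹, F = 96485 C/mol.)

1.06 V

Balancing electrons gives n = 2; the reaction quotient is Q = [Ni²⁺]/[Hg²⁺] = 47.4.
E = E° − (RT/nF) ln Q = 1.11 − (8.314×288)/(2×96485) × (3.859) = 1.110 − 0.048 = 1.062 V.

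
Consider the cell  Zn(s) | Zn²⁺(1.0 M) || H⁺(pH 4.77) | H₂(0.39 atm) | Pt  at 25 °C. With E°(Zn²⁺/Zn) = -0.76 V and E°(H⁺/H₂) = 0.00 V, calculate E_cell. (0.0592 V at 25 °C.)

The hydrogen couple is the cathode, so E°_cell = 0.76 V; n = 2.
[H⁺] = 10^(−4.77) = 1.7 × 10^-5 M, and Q = [Zn²⁺]·P(H₂) / [H⁺]^2 = 1.35 × 10^9.
E = E° − (0.0592/2) log Q = 0.76 − (0.0592/2)(9.131) = 0.490 V.

0.49 V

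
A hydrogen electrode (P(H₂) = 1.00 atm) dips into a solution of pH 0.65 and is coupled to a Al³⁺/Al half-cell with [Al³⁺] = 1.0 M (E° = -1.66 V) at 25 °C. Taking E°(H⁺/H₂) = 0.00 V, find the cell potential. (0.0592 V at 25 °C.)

1.62 V

The hydrogen couple is the cathode, so E°_cell = 1.66 V; n = 6.
[H⁺] = 10^(−0.65) = 0.22 M, and Q = [Al³⁺]^2·P(H₂)^3 / [H⁺]^6 = 7940.
E = E° − (0.0592/6) log Q = 1.66 − (0.0592/6)(3.900) = 1.622 V.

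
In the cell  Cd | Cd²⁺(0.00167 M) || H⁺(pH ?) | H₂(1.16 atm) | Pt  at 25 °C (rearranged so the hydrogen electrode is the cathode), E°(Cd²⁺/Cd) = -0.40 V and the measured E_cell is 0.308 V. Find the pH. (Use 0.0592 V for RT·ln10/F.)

E°_cell = 0.40 V and n = 2.
log Q = n(E° − E)/0.0592 = 2×(0.40 − 0.308)/0.0592 = 3.108.
With Q = [Cd²⁺]·P(H₂) / [H⁺]^2, solving for [H⁺] gives log[H⁺] = -2.910, so pH = 2.91.

pH = 2.91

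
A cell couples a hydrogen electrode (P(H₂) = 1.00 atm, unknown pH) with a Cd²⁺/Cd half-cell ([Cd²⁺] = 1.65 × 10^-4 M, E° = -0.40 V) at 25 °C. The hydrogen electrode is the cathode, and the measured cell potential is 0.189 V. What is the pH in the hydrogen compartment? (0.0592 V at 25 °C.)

E°_cell = 0.40 V and n = 2.
log Q = n(E° − E)/0.0592 = 2×(0.40 − 0.189)/0.0592 = 7.128.
With Q = [Cd²⁺]·P(H₂) / [H⁺]^2, solving for [H⁺] gives log[H⁺] = -5.455, so pH = 5.46.

pH = 5.46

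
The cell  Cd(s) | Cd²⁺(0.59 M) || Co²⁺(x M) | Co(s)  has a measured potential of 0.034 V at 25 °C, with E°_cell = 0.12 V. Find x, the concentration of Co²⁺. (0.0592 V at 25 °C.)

From the Nernst equation, log Q = n(E° − E)/0.0592 = 2(0.12 − 0.034)/0.0592 = 2.905, so Q = 804.
With Q = [Cd²⁺]/[Co²⁺] and the known concentrations, [Co²⁺] in the denominator gives [Co²⁺] = 7.3 × 10^-4 M.

7.3 × 10^-4 M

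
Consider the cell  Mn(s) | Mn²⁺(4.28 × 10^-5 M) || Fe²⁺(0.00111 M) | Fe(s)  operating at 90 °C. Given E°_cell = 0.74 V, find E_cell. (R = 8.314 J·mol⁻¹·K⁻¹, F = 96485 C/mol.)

Balancing electrons gives n = 2; the reaction quotient is Q = [Mn²⁺]/[Fe²⁺] = 0.0386.
E = E° − (RT/nF) ln Q = 0.74 − (8.314×363)/(2×96485) × (-3.256) = 0.740 + 0.051 = 0.791 V.

0.791 V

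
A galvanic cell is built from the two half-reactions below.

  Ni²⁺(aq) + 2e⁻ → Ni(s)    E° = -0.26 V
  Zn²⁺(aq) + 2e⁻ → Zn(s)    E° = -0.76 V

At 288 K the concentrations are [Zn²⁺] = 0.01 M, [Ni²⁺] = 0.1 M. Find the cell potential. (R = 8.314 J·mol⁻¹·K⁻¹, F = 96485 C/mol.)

0.529 V

The Ni²⁺/Ni couple has the higher reduction potential and acts as the cathode, so E°_cell = -0.26 − (-0.76) = 0.50 V.
Balancing electrons gives n = 2; the reaction quotient is Q = [Zn²⁺]/[Ni²⁺] = 0.100.
E = E° − (RT/nF) ln Q = 0.50 − (8.314×288)/(2×96485) × (-2.303) = 0.500 + 0.029 = 0.529 V.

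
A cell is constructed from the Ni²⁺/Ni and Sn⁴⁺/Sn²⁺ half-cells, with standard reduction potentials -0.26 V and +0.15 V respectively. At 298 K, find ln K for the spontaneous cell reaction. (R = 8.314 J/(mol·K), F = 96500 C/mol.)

ln K = 31.9

E°_cell = +0.15 − (-0.26) = 0.41 V, with n = 2 electrons transferred.
At equilibrium E = 0, so the Nernst equation gives ln K = nFE°/RT = (2)(96500)(0.41)/((8.314)(298)) = 31.94.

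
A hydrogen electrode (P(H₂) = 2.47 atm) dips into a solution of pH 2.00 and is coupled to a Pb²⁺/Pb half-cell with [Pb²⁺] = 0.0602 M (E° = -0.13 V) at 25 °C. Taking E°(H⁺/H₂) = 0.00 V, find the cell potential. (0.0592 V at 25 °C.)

The hydrogen couple is the cathode, so E°_cell = 0.13 V; n = 2.
[H⁺] = 10^(−2.00) = 0.010 M, and Q = [Pb²⁺]·P(H₂) / [H⁺]^2 = 1490.
E = E° − (0.0592/2) log Q = 0.13 − (0.0592/2)(3.172) = 0.036 V.

0.036 V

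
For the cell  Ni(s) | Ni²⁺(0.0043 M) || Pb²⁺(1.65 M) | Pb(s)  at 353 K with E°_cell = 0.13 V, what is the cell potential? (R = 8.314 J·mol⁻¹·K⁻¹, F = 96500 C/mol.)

0.220 V

Balancing electrons gives n = 2; the reaction quotient is Q = [Ni²⁺]/[Pb²⁺] = 0.00261.
E = E° − (RT/nF) ln Q = 0.13 − (8.314×353)/(2×96500) × (-5.950) = 0.130 + 0.090 = 0.220 V.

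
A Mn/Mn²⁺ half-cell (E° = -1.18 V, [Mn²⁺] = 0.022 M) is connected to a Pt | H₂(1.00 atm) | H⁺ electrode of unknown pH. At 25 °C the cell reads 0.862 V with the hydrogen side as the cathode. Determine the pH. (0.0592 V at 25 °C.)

E°_cell = 1.18 V and n = 2.
log Q = n(E° − E)/0.0592 = 2×(1.18 − 0.862)/0.0592 = 10.743.
With Q = [Mn²⁺]·P(H₂) / [H⁺]^2, solving for [H⁺] gives log[H⁺] = -6.200, so pH = 6.20.

pH = 6.20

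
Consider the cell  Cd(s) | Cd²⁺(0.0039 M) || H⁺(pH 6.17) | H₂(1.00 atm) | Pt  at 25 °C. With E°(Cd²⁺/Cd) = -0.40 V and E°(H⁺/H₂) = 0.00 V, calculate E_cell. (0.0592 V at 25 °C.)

0.11 V

The hydrogen couple is the cathode, so E°_cell = 0.40 V; n = 2.
[H⁺] = 10^(−6.17) = 6.8 × 10^-7 M, and Q = [Cd²⁺]·P(H₂) / [H⁺]^2 = 8.53 × 10^9.
E = E° − (0.0592/2) log Q = 0.40 − (0.0592/2)(9.931) = 0.106 V.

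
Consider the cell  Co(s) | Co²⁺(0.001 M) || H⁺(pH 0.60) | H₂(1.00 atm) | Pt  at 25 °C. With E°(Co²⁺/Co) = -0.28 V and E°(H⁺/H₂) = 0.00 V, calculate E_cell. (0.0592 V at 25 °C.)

The hydrogen couple is the cathode, so E°_cell = 0.28 V; n = 2.
[H⁺] = 10^(−0.60) = 0.25 M, and Q = [Co²⁺]·P(H₂) / [H⁺]^2 = 0.0158.
E = E° − (0.0592/2) log Q = 0.28 − (0.0592/2)(-1.800) = 0.333 V.

0.33 V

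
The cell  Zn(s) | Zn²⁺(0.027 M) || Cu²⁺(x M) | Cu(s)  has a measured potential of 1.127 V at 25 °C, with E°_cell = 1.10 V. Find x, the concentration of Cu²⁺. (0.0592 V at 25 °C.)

From the Nernst equation, log Q = n(E° − E)/0.0592 = 2(1.10 − 1.127)/0.0592 = -0.912, so Q = 0.122.
With Q = [Zn²⁺]/[Cu²⁺] and the known concentrations, [Cu²⁺] in the denominator gives [Cu²⁺] = 0.22 M.

0.22 M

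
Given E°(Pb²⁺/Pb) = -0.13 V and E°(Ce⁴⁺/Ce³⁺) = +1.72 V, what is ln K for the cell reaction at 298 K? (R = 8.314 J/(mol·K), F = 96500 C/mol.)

ln K = 144.1

E°_cell = +1.72 − (-0.13) = 1.85 V, with n = 2 electrons transferred.
At equilibrium E = 0, so the Nernst equation gives ln K = nFE°/RT = (2)(96500)(1.85)/((8.314)(298)) = 144.11.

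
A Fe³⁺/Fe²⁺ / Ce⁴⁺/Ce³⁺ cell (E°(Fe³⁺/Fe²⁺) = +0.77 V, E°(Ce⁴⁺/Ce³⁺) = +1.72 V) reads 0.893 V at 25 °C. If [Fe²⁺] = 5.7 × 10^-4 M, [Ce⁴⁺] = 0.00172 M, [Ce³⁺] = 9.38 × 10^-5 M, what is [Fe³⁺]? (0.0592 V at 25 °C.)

From the Nernst equation, log Q = n(E° − E)/0.0592 = 1(0.95 − 0.893)/0.0592 = 0.963, so Q = 9.18.
With Q = [Fe³⁺]·[Ce³⁺]/([Fe²⁺]·[Ce⁴⁺]) and the known concentrations, [Fe³⁺] in the numerator gives [Fe³⁺] = 0.096 M.

0.096 M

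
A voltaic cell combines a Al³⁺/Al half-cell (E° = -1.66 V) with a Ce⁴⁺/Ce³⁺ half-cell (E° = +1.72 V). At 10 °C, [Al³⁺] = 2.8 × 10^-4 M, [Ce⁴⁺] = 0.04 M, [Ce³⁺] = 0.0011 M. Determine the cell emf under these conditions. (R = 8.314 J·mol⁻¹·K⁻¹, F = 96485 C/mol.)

3.53 V

The Ce⁴⁺/Ce³⁺ couple has the higher reduction potential and acts as the cathode, so E°_cell = +1.72 − (-1.66) = 3.38 V.
Balancing electrons gives n = 3; the reaction quotient is Q = [Al³⁺]·[Ce³⁺]^3/[Ce⁴⁺]^3 = 5.82 × 10^-9.
E = E° − (RT/nF) ln Q = 3.38 − (8.314×283)/(3×96485) × (-18.961) = 3.380 + 0.154 = 3.534 V.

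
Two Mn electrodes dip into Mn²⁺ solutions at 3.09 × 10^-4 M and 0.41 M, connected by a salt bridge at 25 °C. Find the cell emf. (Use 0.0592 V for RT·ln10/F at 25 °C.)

Both half-cells are Mn²⁺/Mn, so E°_cell = 0. The concentrated side is the cathode; the cell reaction moves Mn²⁺ from high to low concentration with n = 2.
Q = [Mn²⁺]_dilute/[Mn²⁺]_conc = 3.09 × 10^-4/0.41 = 7.54 × 10^-4.
E = 0 − (0.0592/2) log Q = −(0.0592/2)(-3.123) = 0.0924 V.

0.092 V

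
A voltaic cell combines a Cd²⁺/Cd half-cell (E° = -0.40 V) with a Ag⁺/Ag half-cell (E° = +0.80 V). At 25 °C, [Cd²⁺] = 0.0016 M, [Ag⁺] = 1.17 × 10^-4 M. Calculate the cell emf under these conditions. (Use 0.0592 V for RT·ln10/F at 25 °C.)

The Ag⁺/Ag couple has the higher reduction potential and acts as the cathode, so E°_cell = +0.80 − (-0.40) = 1.20 V.
Balancing electrons gives n = 2; the reaction quotient is Q = [Cd²⁺]/[Ag⁺]^2 = 1.17 × 10^5.
At 25 °C, E = E° − (0.0592/n) log Q = 1.20 − (0.0592/2)(5.068) = 1.200 − 0.150 = 1.050 V.

1.05 V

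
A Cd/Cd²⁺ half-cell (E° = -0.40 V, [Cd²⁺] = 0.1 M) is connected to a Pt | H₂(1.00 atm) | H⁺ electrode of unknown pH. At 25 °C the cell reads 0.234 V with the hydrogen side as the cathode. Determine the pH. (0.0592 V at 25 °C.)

pH = 3.30

E°_cell = 0.40 V and n = 2.
log Q = n(E° − E)/0.0592 = 2×(0.40 − 0.234)/0.0592 = 5.608.
With Q = [Cd²⁺]·P(H₂) / [H⁺]^2, solving for [H⁺] gives log[H⁺] = -3.304, so pH = 3.30.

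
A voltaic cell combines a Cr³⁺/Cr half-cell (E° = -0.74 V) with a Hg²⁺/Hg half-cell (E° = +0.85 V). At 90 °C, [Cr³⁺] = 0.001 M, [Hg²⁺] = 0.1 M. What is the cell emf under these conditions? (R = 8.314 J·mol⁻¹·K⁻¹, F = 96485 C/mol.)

The Hg²⁺/Hg couple has the higher reduction potential and acts as the cathode, so E°_cell = +0.85 − (-0.74) = 1.59 V.
Balancing electrons gives n = 6; the reaction quotient is Q = [Cr³⁺]^2/[Hg²⁺]^3 = 0.00100.
E = E° − (RT/nF) ln Q = 1.59 − (8.314×363)/(6×96485) × (-6.908) = 1.590 + 0.036 = 1.626 V.

1.63 V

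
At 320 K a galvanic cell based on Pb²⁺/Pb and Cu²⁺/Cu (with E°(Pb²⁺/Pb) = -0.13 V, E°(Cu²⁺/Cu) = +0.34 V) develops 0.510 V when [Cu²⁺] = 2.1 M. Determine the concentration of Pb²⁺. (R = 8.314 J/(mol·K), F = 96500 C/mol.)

From the Nernst equation, ln Q = nF(E° − E)/RT = 2×96500×(0.47 − 0.510)/(8.314×320) = -2.902, so Q = 0.0549.
With Q = [Pb²⁺]/[Cu²⁺] and the known concentrations, [Pb²⁺] in the numerator gives [Pb²⁺] = 0.12 M.

0.12 M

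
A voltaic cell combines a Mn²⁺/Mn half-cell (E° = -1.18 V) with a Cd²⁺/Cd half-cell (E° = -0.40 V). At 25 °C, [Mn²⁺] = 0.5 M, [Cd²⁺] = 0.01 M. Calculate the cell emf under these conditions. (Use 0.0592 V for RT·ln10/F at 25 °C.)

The Cd²⁺/Cd couple has the higher reduction potential and acts as the cathode, so E°_cell = -0.40 − (-1.18) = 0.78 V.
Balancing electrons gives n = 2; the reaction quotient is Q = [Mn²⁺]/[Cd²⁺] = 50.0.
At 25 °C, E = E° − (0.0592/n) log Q = 0.78 − (0.0592/2)(1.699) = 0.780 − 0.050 = 0.730 V.

0.730 V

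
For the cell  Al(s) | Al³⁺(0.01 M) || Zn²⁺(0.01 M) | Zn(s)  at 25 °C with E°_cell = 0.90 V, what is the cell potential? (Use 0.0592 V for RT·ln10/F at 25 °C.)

0.880 V

Balancing electrons gives n = 6; the reaction quotient is Q = [Al³⁺]^2/[Zn²⁺]^3 = 100.
At 25 °C, E = E° − (0.0592/n) log Q = 0.90 − (0.0592/6)(2.000) = 0.900 − 0.020 = 0.880 V.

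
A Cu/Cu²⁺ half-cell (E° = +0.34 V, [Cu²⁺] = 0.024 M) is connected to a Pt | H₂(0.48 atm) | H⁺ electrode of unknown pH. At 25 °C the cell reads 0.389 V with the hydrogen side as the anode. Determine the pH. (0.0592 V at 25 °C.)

E°_cell = 0.34 V and n = 2.
log Q = n(E° − E)/0.0592 = 2×(0.34 − 0.389)/0.0592 = -1.655.
With Q = [H⁺]^2 / ([Cu²⁺]·P(H₂)), solving for [H⁺] gives log[H⁺] = -1.797, so pH = 1.80.

pH = 1.80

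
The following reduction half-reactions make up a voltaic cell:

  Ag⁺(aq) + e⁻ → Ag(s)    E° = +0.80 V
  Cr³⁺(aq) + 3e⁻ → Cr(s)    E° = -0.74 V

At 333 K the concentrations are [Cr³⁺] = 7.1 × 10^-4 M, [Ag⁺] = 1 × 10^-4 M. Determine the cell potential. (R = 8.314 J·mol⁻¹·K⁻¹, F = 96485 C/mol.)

The Ag⁺/Ag couple has the higher reduction potential and acts as the cathode, so E°_cell = +0.80 − (-0.74) = 1.54 V.
Balancing electrons gives n = 3; the reaction quotient is Q = [Cr³⁺]/[Ag⁺]^3 = 7.1 × 10^8.
E = E° − (RT/nF) ln Q = 1.54 − (8.314×333)/(3×96485) × (20.381) = 1.540 − 0.195 = 1.345 V.

1.35 V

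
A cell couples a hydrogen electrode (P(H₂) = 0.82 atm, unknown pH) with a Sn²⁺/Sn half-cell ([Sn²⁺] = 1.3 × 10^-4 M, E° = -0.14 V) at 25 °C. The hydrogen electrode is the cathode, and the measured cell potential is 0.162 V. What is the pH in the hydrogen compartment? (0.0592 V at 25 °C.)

E°_cell = 0.14 V and n = 2.
log Q = n(E° − E)/0.0592 = 2×(0.14 − 0.162)/0.0592 = -0.743.
With Q = [Sn²⁺]·P(H₂) / [H⁺]^2, solving for [H⁺] gives log[H⁺] = -1.614, so pH = 1.61.

pH = 1.61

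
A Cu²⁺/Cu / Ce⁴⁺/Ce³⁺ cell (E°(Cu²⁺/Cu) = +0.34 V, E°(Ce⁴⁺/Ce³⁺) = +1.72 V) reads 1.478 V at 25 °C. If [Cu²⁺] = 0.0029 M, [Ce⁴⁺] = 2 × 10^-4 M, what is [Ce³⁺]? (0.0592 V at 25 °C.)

8.2 × 10^-5 M

From the Nernst equation, log Q = n(E° − E)/0.0592 = 2(1.38 − 1.478)/0.0592 = -3.311, so Q = 4.89 × 10^-4.
With Q = [Cu²⁺]·[Ce³⁺]^2/[Ce⁴⁺]^2 and the known concentrations, [Ce³⁺]^2 in the numerator gives [Ce³⁺] = 8.2 × 10^-5 M.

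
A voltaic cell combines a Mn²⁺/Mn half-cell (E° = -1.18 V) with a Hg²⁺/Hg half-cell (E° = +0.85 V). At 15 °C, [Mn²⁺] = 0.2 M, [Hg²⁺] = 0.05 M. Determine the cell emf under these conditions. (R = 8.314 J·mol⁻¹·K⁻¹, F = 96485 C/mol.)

The Hg²⁺/Hg couple has the higher reduction potential and acts as the cathode, so E°_cell = +0.85 − (-1.18) = 2.03 V.
Balancing electrons gives n = 2; the reaction quotient is Q = [Mn²⁺]/[Hg²⁺] = 4.00.
E = E° − (RT/nF) ln Q = 2.03 − (8.314×288)/(2×96485) × (1.386) = 2.030 − 0.017 = 2.013 V.

2.01 V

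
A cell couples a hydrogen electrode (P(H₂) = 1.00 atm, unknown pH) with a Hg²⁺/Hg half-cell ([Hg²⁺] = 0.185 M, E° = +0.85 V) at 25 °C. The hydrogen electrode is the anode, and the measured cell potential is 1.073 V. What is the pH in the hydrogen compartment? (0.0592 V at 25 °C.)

pH = 4.13

E°_cell = 0.85 V and n = 2.
log Q = n(E° − E)/0.0592 = 2×(0.85 − 1.073)/0.0592 = -7.534.
With Q = [H⁺]^2 / ([Hg²⁺]·P(H₂)), solving for [H⁺] gives log[H⁺] = -4.133, so pH = 4.13.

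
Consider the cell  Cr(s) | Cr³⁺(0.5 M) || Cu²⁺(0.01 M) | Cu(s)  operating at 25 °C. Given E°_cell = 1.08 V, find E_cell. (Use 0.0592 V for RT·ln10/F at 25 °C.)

Balancing electrons gives n = 6; the reaction quotient is Q = [Cr³⁺]^2/[Cu²⁺]^3 = 2.5 × 10^5.
At 25 °C, E = E° − (0.0592/n) log Q = 1.08 − (0.0592/6)(5.398) = 1.080 − 0.053 = 1.027 V.

1.03 V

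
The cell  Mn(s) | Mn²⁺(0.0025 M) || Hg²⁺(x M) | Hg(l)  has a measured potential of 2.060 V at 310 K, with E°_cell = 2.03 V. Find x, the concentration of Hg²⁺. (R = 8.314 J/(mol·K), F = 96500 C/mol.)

From the Nernst equation, ln Q = nF(E° − E)/RT = 2×96500×(2.03 − 2.060)/(8.314×310) = -2.247, so Q = 0.106.
With Q = [Mn²⁺]/[Hg²⁺] and the known concentrations, [Hg²⁺] in the denominator gives [Hg²⁺] = 0.024 M.

0.024 M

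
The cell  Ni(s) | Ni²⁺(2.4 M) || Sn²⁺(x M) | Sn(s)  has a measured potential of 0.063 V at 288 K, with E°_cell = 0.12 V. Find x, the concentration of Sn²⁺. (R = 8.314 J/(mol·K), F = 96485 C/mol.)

From the Nernst equation, ln Q = nF(E° − E)/RT = 2×96485×(0.12 − 0.063)/(8.314×288) = 4.594, so Q = 98.9.
With Q = [Ni²⁺]/[Sn²⁺] and the known concentrations, [Sn²⁺] in the denominator gives [Sn²⁺] = 0.024 M.

0.024 M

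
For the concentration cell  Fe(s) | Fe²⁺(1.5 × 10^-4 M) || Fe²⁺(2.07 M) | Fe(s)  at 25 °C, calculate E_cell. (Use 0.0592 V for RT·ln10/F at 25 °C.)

0.12 V

Both half-cells are Fe²⁺/Fe, so E°_cell = 0. The concentrated side is the cathode; the cell reaction moves Fe²⁺ from high to low concentration with n = 2.
Q = [Fe²⁺]_dilute/[Fe²⁺]_conc = 1.5 × 10^-4/2.07 = 7.25 × 10^-5.
E = 0 − (0.0592/2) log Q = −(0.0592/2)(-4.140) = 0.1225 V.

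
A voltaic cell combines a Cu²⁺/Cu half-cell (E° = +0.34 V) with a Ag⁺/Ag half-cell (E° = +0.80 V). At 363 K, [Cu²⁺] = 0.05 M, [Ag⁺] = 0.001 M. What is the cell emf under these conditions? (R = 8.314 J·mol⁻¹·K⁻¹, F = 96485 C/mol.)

The Ag⁺/Ag couple has the higher reduction potential and acts as the cathode, so E°_cell = +0.80 − (+0.34) = 0.46 V.
Balancing electrons gives n = 2; the reaction quotient is Q = [Cu²⁺]/[Ag⁺]^2 = 5 × 10^4.
E = E° − (RT/nF) ln Q = 0.46 − (8.314×363)/(2×96485) × (10.820) = 0.460 − 0.169 = 0.291 V.

0.291 V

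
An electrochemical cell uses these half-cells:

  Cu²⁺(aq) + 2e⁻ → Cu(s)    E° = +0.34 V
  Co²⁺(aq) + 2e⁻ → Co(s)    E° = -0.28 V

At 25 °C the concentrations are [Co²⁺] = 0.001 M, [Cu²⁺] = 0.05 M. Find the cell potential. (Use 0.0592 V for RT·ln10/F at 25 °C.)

0.670 V

The Cu²⁺/Cu couple has the higher reduction potential and acts as the cathode, so E°_cell = +0.34 − (-0.28) = 0.62 V.
Balancing electrons gives n = 2; the reaction quotient is Q = [Co²⁺]/[Cu²⁺] = 0.0200.
At 25 °C, E = E° − (0.0592/n) log Q = 0.62 − (0.0592/2)(-1.699) = 0.620 + 0.050 = 0.670 V.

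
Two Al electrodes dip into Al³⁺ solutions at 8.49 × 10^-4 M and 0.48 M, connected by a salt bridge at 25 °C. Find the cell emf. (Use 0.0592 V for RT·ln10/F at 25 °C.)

0.054 V

Both half-cells are Al³⁺/Al, so E°_cell = 0. The concentrated side is the cathode; the cell reaction moves Al³⁺ from high to low concentration with n = 3.
Q = [Al³⁺]_dilute/[Al³⁺]_conc = 8.49 × 10^-4/0.48 = 0.00177.
E = 0 − (0.0592/3) log Q = −(0.0592/3)(-2.752) = 0.0543 V.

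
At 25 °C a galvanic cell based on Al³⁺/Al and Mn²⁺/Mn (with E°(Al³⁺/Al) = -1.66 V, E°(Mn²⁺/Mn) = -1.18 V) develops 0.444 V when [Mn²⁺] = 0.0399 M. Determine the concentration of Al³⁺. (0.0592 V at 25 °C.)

0.53 M

From the Nernst equation, log Q = n(E° − E)/0.0592 = 6(0.48 − 0.444)/0.0592 = 3.649, so Q = 4450.
With Q = [Al³⁺]^2/[Mn²⁺]^3 and the known concentrations, [Al³⁺]^2 in the numerator gives [Al³⁺] = 0.53 M.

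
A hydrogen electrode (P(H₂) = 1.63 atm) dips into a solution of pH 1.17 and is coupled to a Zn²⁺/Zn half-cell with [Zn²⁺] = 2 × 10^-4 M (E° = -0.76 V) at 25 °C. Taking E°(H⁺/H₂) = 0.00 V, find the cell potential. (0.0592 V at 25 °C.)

The hydrogen couple is the cathode, so E°_cell = 0.76 V; n = 2.
[H⁺] = 10^(−1.17) = 0.068 M, and Q = [Zn²⁺]·P(H₂) / [H⁺]^2 = 0.0713.
E = E° − (0.0592/2) log Q = 0.76 − (0.0592/2)(-1.147) = 0.794 V.

0.79 V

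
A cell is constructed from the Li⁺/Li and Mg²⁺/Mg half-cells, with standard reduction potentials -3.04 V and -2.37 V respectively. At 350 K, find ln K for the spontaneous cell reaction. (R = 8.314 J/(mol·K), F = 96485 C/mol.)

E°_cell = -2.37 − (-3.04) = 0.67 V, with n = 2 electrons transferred.
At equilibrium E = 0, so the Nernst equation gives ln K = nFE°/RT = (2)(96485)(0.67)/((8.314)(350)) = 44.43.

ln K = 44.4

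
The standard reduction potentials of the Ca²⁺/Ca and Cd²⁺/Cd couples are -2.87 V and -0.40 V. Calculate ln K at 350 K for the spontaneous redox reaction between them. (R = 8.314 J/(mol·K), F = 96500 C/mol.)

E°_cell = -0.40 − (-2.87) = 2.47 V, with n = 2 electrons transferred.
At equilibrium E = 0, so the Nernst equation gives ln K = nFE°/RT = (2)(96500)(2.47)/((8.314)(350)) = 163.82.

ln K = 163.8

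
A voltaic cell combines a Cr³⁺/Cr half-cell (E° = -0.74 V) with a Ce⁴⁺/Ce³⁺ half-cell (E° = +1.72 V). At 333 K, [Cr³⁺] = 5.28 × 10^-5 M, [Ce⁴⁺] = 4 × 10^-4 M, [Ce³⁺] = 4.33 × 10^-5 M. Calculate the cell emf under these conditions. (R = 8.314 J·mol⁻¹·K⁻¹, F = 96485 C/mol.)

2.62 V

The Ce⁴⁺/Ce³⁺ couple has the higher reduction potential and acts as the cathode, so E°_cell = +1.72 − (-0.74) = 2.46 V.
Balancing electrons gives n = 3; the reaction quotient is Q = [Cr³⁺]·[Ce³⁺]^3/[Ce⁴⁺]^3 = 6.7 × 10^-8.
E = E° − (RT/nF) ln Q = 2.46 − (8.314×333)/(3×96485) × (-16.519) = 2.460 + 0.158 = 2.618 V.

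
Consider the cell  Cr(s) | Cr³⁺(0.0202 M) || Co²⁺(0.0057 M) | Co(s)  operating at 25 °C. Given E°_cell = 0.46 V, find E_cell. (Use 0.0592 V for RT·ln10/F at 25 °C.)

Balancing electrons gives n = 6; the reaction quotient is Q = [Cr³⁺]^2/[Co²⁺]^3 = 2200.
At 25 °C, E = E° − (0.0592/n) log Q = 0.46 − (0.0592/6)(3.343) = 0.460 − 0.033 = 0.427 V.

0.427 V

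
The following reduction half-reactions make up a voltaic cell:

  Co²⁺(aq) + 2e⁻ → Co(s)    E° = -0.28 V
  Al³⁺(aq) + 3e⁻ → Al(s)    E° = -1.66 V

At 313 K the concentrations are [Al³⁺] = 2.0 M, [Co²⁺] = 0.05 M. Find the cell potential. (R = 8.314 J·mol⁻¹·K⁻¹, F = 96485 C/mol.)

1.33 V

The Co²⁺/Co couple has the higher reduction potential and acts as the cathode, so E°_cell = -0.28 − (-1.66) = 1.38 V.
Balancing electrons gives n = 6; the reaction quotient is Q = [Al³⁺]^2/[Co²⁺]^3 = 3.2 × 10^4.
E = E° − (RT/nF) ln Q = 1.38 − (8.314×313)/(6×96485) × (10.373) = 1.380 − 0.047 = 1.333 V.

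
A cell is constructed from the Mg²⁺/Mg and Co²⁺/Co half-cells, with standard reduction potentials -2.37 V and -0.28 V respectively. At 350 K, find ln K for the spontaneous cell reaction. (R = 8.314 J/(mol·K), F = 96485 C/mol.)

E°_cell = -0.28 − (-2.37) = 2.09 V, with n = 2 electrons transferred.
At equilibrium E = 0, so the Nernst equation gives ln K = nFE°/RT = (2)(96485)(2.09)/((8.314)(350)) = 138.60.

ln K = 138.6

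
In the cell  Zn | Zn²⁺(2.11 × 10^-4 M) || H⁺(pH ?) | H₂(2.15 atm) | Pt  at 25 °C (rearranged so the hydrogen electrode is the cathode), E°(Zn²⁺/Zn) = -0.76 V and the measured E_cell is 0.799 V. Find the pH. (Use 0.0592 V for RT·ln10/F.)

E°_cell = 0.76 V and n = 2.
log Q = n(E° − E)/0.0592 = 2×(0.76 − 0.799)/0.0592 = -1.318.
With Q = [Zn²⁺]·P(H₂) / [H⁺]^2, solving for [H⁺] gives log[H⁺] = -1.013, so pH = 1.01.

pH = 1.01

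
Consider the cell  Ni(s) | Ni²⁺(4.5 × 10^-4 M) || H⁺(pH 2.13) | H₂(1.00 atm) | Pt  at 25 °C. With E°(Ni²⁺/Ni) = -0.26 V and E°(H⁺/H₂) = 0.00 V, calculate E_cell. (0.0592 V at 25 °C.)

0.23 V

The hydrogen couple is the cathode, so E°_cell = 0.26 V; n = 2.
[H⁺] = 10^(−2.13) = 0.0074 M, and Q = [Ni²⁺]·P(H₂) / [H⁺]^2 = 8.19.
E = E° − (0.0592/2) log Q = 0.26 − (0.0592/2)(0.913) = 0.233 V.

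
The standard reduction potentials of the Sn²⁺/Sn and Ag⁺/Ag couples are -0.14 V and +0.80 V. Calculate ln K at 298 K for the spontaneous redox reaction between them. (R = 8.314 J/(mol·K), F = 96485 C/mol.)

ln K = 73.2

E°_cell = +0.80 − (-0.14) = 0.94 V, with n = 2 electrons transferred.
At equilibrium E = 0, so the Nernst equation gives ln K = nFE°/RT = (2)(96485)(0.94)/((8.314)(298)) = 73.21.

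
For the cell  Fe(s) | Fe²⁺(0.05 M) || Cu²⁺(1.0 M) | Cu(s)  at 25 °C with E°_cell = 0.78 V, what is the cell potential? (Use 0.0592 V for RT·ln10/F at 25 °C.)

0.819 V

Balancing electrons gives n = 2; the reaction quotient is Q = [Fe²⁺]/[Cu²⁺] = 0.0500.
At 25 °C, E = E° − (0.0592/n) log Q = 0.78 − (0.0592/2)(-1.301) = 0.780 + 0.039 = 0.819 V.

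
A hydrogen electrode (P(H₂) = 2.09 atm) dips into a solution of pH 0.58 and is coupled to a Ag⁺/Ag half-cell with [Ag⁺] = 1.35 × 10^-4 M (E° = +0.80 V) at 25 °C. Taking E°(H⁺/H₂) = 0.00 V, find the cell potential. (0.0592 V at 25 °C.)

0.61 V

The Ag⁺/Ag couple is the cathode, so E°_cell = 0.80 V; n = 2.
[H⁺] = 10^(−0.58) = 0.26 M, and Q = [H⁺]^2 / ([Ag⁺]^2·P(H₂)) = 1.82 × 10^6.
E = E° − (0.0592/2) log Q = 0.80 − (0.0592/2)(6.259) = 0.615 V.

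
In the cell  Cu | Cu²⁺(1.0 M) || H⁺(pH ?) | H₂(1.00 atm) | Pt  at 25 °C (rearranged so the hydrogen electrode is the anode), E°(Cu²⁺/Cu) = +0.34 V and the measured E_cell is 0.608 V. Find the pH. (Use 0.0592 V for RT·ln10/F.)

pH = 4.53

E°_cell = 0.34 V and n = 2.
log Q = n(E° − E)/0.0592 = 2×(0.34 − 0.608)/0.0592 = -9.054.
With Q = [H⁺]^2 / ([Cu²⁺]·P(H₂)), solving for [H⁺] gives log[H⁺] = -4.527, so pH = 4.53.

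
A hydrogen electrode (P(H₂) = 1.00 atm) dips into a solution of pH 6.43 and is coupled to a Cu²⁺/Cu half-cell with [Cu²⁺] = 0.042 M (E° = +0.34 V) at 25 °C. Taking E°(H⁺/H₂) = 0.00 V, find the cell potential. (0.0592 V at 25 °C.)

0.68 V

The Cu²⁺/Cu couple is the cathode, so E°_cell = 0.34 V; n = 2.
[H⁺] = 10^(−6.43) = 3.7 × 10^-7 M, and Q = [H⁺]^2 / ([Cu²⁺]·P(H₂)) = 3.29 × 10^-12.
E = E° − (0.0592/2) log Q = 0.34 − (0.0592/2)(-11.483) = 0.680 V.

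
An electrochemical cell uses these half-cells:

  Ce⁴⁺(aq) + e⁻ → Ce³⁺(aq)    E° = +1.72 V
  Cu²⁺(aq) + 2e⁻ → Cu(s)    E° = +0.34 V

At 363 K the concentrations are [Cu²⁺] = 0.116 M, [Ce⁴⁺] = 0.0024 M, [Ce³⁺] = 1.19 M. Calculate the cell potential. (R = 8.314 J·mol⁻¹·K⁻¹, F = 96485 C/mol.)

The Ce⁴⁺/Ce³⁺ couple has the higher reduction potential and acts as the cathode, so E°_cell = +1.72 − (+0.34) = 1.38 V.
Balancing electrons gives n = 2; the reaction quotient is Q = [Cu²⁺]·[Ce³⁺]^2/[Ce⁴⁺]^2 = 2.85 × 10^4.
E = E° − (RT/nF) ln Q = 1.38 − (8.314×363)/(2×96485) × (10.258) = 1.380 − 0.160 = 1.220 V.

1.22 V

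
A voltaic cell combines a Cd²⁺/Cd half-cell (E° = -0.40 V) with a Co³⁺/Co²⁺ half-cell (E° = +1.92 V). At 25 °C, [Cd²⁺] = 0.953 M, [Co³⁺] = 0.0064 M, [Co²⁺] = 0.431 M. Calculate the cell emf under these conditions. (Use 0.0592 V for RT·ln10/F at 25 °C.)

2.21 V

The Co³⁺/Co²⁺ couple has the higher reduction potential and acts as the cathode, so E°_cell = +1.92 − (-0.40) = 2.32 V.
Balancing electrons gives n = 2; the reaction quotient is Q = [Cd²⁺]·[Co²⁺]^2/[Co³⁺]^2 = 4320.
At 25 °C, E = E° − (0.0592/n) log Q = 2.32 − (0.0592/2)(3.636) = 2.320 − 0.108 = 2.212 V.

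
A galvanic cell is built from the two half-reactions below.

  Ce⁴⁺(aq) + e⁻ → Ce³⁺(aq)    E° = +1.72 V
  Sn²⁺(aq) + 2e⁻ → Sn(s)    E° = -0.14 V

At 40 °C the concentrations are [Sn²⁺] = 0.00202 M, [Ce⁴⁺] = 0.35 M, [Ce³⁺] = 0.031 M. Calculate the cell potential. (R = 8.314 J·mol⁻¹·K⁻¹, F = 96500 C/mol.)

2.01 V

The Ce⁴⁺/Ce³⁺ couple has the higher reduction potential and acts as the cathode, so E°_cell = +1.72 − (-0.14) = 1.86 V.
Balancing electrons gives n = 2; the reaction quotient is Q = [Sn²⁺]·[Ce³⁺]^2/[Ce⁴⁺]^2 = 1.58 × 10^-5.
E = E° − (RT/nF) ln Q = 1.86 − (8.314×313)/(2×96500) × (-11.053) = 1.860 + 0.149 = 2.009 V.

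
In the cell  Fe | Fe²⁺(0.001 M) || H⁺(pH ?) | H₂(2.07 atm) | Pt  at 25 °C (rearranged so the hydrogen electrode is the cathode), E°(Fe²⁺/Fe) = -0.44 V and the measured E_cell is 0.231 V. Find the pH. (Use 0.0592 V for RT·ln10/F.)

pH = 4.87

E°_cell = 0.44 V and n = 2.
log Q = n(E° − E)/0.0592 = 2×(0.44 − 0.231)/0.0592 = 7.061.
With Q = [Fe²⁺]·P(H₂) / [H⁺]^2, solving for [H⁺] gives log[H⁺] = -4.872, so pH = 4.87.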